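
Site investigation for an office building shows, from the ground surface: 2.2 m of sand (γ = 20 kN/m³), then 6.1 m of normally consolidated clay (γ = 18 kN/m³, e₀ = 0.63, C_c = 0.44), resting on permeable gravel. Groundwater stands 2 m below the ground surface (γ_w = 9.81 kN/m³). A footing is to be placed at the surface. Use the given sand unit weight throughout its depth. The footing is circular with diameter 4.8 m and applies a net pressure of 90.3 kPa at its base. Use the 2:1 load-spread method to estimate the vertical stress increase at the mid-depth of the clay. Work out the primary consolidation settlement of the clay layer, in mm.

Mid-depth of clay below the ground surface: z = 2.2 + 6.1/2 = 5.25 m.
Total vertical stress at mid-clay: σ_v = 20×2.2 + 18×3.05 = 98.9 kPa.
Pore pressure: u = 9.81×(5.25 − 2) = 31.883 kPa.
Initial effective stress: σ'_0 = σ_v − u = 98.9 − 31.883 = 67.017 kPa.
Stress increase at mid-clay by the 2:1 spreading method:
Δσ ≈ qD²/(D+z)² = 90.3×4.8²/(4.8+5.25)² = 20.599 kPa
Final effective stress: σ'_f = σ'_0 + Δσ = 67.017 + 20.599 = 87.616 kPa.
Normally consolidated clay, so the full stress increment lies on the virgin compression line:
S_c = C_c·H/(1+e₀)·log₁₀(σ'_f/σ'_0) = 0.44×6.1/(1+0.63)×log₁₀(87.616/67.017)
    = 1.6466 × 0.1164 = 0.1917 m

S_c ≈ 192 mm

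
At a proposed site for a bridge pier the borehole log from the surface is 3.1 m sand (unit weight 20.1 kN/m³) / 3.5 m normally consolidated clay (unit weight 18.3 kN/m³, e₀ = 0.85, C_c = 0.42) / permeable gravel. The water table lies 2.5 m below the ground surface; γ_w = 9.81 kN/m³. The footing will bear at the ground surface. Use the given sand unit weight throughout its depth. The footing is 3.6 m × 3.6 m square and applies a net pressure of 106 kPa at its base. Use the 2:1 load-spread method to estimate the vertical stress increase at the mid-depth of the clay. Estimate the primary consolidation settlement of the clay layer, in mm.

Mid-depth of clay below the ground surface: z = 3.1 + 3.5/2 = 4.85 m.
Total vertical stress at mid-clay: σ_v = 20.1×3.1 + 18.3×1.75 = 94.335 kPa.
Pore pressure: u = 9.81×(4.85 − 2.5) = 23.054 kPa.
Initial effective stress: σ'_0 = σ_v − u = 94.335 − 23.054 = 71.281 kPa.
Stress increase at mid-clay by the 2:1 spreading method:
Δσ = qBL/((B+z)(L+z)) = 106×3.6×3.6/((3.6+4.85)(3.6+4.85)) = 19.24 kPa
Final effective stress: σ'_f = σ'_0 + Δσ = 71.281 + 19.24 = 90.521 kPa.
Normally consolidated clay, so the full stress increment lies on the virgin compression line:
S_c = C_c·H/(1+e₀)·log₁₀(σ'_f/σ'_0) = 0.42×3.5/(1+0.85)×log₁₀(90.521/71.281)
    = 0.79459 × 0.10378 = 0.08246 m

S_c ≈ 82.5 mm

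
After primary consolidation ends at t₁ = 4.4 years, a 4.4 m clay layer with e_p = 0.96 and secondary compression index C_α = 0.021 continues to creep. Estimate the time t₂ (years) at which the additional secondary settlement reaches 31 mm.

S_s = C_α·H/(1+e_p)·log₁₀(t₂/t₁) ⇒ log₁₀(t₂/t₁) = S_s·(1+e_p)/(C_α·H).
log₁₀(t₂/t₁) = 0.031 × (1+0.96) / (0.021×4.4) = 0.6576
t₂ = t₁ × 10^0.6576 = 4.4 × 4.545 = 20 years

t₂ ≈ 20 years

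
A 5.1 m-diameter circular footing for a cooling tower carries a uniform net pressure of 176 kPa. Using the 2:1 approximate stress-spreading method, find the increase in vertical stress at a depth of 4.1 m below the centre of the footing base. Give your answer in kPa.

By the 2:1 method the load spreads at 1 horizontal : 2 vertical, so at depth z the loaded area has grown by z in each plan dimension:
Δσ ≈ qD²/(D+z)² = 176×5.1²/(5.1+4.1)² = 54.085 kPa

Δσ_z ≈ 54.1 kPa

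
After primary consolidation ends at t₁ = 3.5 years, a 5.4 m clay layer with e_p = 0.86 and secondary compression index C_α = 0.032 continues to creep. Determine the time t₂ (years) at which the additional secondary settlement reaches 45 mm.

S_s = C_α·H/(1+e_p)·log₁₀(t₂/t₁) ⇒ log₁₀(t₂/t₁) = S_s·(1+e_p)/(C_α·H).
log₁₀(t₂/t₁) = 0.045 × (1+0.86) / (0.032×5.4) = 0.4844
t₂ = t₁ × 10^0.4844 = 3.5 × 3.051 = 10.68 years

t₂ ≈ 10.7 years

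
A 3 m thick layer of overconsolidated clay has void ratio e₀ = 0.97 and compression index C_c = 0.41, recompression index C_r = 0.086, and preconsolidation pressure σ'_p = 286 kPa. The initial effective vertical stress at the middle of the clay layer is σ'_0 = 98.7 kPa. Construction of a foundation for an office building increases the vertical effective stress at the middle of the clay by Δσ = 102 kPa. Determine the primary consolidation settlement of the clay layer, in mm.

S_c ≈ 40.4 mm

Final effective stress: σ'_f = 98.7 + 102 = 200.7 kPa.
σ'_f = 200.7 ≤ σ'_p = 286 kPa, so the clay remains overconsolidated and only the recompression index applies:
S_c = C_r·H/(1+e₀)·log₁₀(σ'_f/σ'_0) = 0.086×3/1.97×log₁₀(200.7/98.7)
    = 0.13096 × 0.30823 = 0.04037 m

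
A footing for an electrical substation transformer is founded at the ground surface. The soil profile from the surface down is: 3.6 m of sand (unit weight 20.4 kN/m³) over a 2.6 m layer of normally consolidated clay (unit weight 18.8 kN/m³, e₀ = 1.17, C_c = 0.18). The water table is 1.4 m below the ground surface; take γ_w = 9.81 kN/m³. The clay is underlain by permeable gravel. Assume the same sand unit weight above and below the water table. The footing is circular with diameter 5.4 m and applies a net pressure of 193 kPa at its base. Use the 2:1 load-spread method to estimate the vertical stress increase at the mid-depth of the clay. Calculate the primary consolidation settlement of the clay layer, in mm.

S_c ≈ 56.8 mm

Mid-depth of clay below the ground surface: z = 3.6 + 2.6/2 = 4.9 m.
Total vertical stress at mid-clay: σ_v = 20.4×3.6 + 18.8×1.3 = 97.88 kPa.
Pore pressure: u = 9.81×(4.9 − 1.4) = 34.335 kPa.
Initial effective stress: σ'_0 = σ_v − u = 97.88 − 34.335 = 63.545 kPa.
Stress increase at mid-clay by the 2:1 spreading method:
Δσ ≈ qD²/(D+z)² = 193×5.4²/(5.4+4.9)² = 53.048 kPa
Final effective stress: σ'_f = σ'_0 + Δσ = 63.545 + 53.048 = 116.59 kPa.
Normally consolidated clay, so the full stress increment lies on the virgin compression line:
S_c = C_c·H/(1+e₀)·log₁₀(σ'_f/σ'_0) = 0.18×2.6/(1+1.17)×log₁₀(116.59/63.545)
    = 0.21567 × 0.26358 = 0.05685 m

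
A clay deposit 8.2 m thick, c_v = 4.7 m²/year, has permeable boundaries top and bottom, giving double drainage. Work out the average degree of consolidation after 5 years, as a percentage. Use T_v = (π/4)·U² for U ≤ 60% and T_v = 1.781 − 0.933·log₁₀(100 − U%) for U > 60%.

Drainage path length: H_d = H/2 = 4.1 m (double drainage).
T_v = c_v·t/H_d² = 4.7×5/4.1² = 1.398.
T_v = 1.398 corresponds to the U > 60% branch:
U = 1 − 10^((1.781 − T_v)/0.933)/100 = 0.9743

U ≈ 97.4 %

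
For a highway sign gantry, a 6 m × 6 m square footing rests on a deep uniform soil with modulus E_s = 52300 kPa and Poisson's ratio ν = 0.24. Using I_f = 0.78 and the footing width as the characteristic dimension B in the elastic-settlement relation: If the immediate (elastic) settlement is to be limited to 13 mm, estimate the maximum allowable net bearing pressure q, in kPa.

S_e = q·B·(1−ν²)/E_s · I_f  ⇒  q = S_e·E_s / (B·(1−ν²)·I_f).
q = 0.013 × 52300 / (6 × 0.9424 × 0.78) = 154.2 kPa

q ≈ 154 kPa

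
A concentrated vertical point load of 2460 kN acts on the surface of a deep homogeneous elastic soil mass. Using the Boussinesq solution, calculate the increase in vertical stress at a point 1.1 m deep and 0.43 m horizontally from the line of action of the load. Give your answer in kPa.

Boussinesq vertical stress below a point load on an elastic half-space:
Δσ_z = 3P/(2πz²) · [1 + (r/z)²]^(−5/2)
r/z = 0.43/1.1 = 0.39091; [1+(r/z)²]^(−5/2) = 0.70082.
Δσ_z = 3×2460/(2π×1.1²) × 0.70082 = 970.71 × 0.70082 = 680.3 kPa

Δσ_z ≈ 680 kPa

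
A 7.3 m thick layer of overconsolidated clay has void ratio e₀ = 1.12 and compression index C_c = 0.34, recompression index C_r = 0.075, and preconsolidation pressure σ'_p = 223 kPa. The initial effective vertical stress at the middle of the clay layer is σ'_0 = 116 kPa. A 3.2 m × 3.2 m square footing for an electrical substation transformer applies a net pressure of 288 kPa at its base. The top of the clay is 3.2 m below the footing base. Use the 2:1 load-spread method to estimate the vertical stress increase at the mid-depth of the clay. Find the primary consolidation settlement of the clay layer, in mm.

Mid-depth of clay below the footing base: z = 3.2 + 7.3/2 = 6.85 m.
Stress increase at mid-clay by the 2:1 spreading method:
Δσ = qBL/((B+z)(L+z)) = 288×3.2×3.2/((3.2+6.85)(3.2+6.85)) = 29.198 kPa
Final effective stress: σ'_f = 116 + 29.198 = 145.2 kPa.
σ'_f = 145.2 ≤ σ'_p = 223 kPa, so the clay remains overconsolidated and only the recompression index applies:
S_c = C_r·H/(1+e₀)·log₁₀(σ'_f/σ'_0) = 0.075×7.3/2.12×log₁₀(145.2/116)
    = 0.25826 × 0.097509 = 0.02518 m

S_c ≈ 25.2 mm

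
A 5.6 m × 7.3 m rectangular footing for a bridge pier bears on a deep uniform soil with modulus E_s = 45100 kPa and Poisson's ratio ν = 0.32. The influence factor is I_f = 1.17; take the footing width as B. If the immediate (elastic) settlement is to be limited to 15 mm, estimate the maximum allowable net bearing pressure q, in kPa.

q ≈ 115 kPa

S_e = q·B·(1−ν²)/E_s · I_f  ⇒  q = S_e·E_s / (B·(1−ν²)·I_f).
q = 0.015 × 45100 / (5.6 × 0.8976 × 1.17) = 115 kPa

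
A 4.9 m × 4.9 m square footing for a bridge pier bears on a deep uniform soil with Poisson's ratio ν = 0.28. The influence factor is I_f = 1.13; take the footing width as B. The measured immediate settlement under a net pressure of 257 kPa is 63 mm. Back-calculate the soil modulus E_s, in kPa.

S_e = q·B·(1−ν²)/E_s · I_f  ⇒  E_s = q·B·(1−ν²)·I_f / S_e.
E_s = 257 × 4.9 × 0.9216 × 1.13 / 0.063 = 20820 kPa

E_s ≈ 20800 kPa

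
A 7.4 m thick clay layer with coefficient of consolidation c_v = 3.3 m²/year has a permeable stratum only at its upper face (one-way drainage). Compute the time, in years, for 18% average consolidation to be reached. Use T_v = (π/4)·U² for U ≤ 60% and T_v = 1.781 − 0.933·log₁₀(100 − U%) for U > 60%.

t ≈ 0.422 years

Drainage path length: H_d = H = 7.4 m (single drainage).
U ≤ 60%: T_v = (π/4)·U² = (π/4)×0.18² = 0.025447.
t = T_v·H_d²/c_v = 0.025447×7.4²/3.3 = 0.4223 years.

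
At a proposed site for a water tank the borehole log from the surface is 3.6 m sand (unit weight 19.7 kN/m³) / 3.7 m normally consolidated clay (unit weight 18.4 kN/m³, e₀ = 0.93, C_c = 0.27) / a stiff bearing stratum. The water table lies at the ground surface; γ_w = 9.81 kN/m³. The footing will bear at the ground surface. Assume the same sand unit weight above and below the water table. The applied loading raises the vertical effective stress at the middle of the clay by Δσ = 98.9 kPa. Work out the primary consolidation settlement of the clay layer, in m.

S_c ≈ 0.241 m

Mid-depth of clay below the ground surface: z = 3.6 + 3.7/2 = 5.45 m.
Total vertical stress at mid-clay: σ_v = 19.7×3.6 + 18.4×1.85 = 104.96 kPa.
Pore pressure: u = 9.81×(5.45 − 0) = 53.465 kPa.
Initial effective stress: σ'_0 = σ_v − u = 104.96 − 53.465 = 51.495 kPa.
Final effective stress: σ'_f = σ'_0 + Δσ = 51.495 + 98.9 = 150.4 kPa.
Normally consolidated clay, so the full stress increment lies on the virgin compression line:
S_c = C_c·H/(1+e₀)·log₁₀(σ'_f/σ'_0) = 0.27×3.7/(1+0.93)×log₁₀(150.4/51.495)
    = 0.51762 × 0.46548 = 0.2409 m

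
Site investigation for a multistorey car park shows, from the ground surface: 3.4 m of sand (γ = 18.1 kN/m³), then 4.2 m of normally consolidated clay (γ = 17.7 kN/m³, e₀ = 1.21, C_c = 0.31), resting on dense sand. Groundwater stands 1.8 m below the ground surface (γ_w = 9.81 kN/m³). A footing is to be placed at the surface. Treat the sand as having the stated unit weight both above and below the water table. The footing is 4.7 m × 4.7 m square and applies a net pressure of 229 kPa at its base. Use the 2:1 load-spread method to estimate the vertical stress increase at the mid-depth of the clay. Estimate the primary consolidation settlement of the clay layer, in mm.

S_c ≈ 147 mm

Mid-depth of clay below the ground surface: z = 3.4 + 4.2/2 = 5.5 m.
Total vertical stress at mid-clay: σ_v = 18.1×3.4 + 17.7×2.1 = 98.71 kPa.
Pore pressure: u = 9.81×(5.5 − 1.8) = 36.297 kPa.
Initial effective stress: σ'_0 = σ_v − u = 98.71 − 36.297 = 62.413 kPa.
Stress increase at mid-clay by the 2:1 spreading method:
Δσ = qBL/((B+z)(L+z)) = 229×4.7×4.7/((4.7+5.5)(4.7+5.5)) = 48.622 kPa
Final effective stress: σ'_f = σ'_0 + Δσ = 62.413 + 48.622 = 111.03 kPa.
Normally consolidated clay, so the full stress increment lies on the virgin compression line:
S_c = C_c·H/(1+e₀)·log₁₀(σ'_f/σ'_0) = 0.31×4.2/(1+1.21)×log₁₀(111.03/62.413)
    = 0.58914 × 0.25017 = 0.1474 m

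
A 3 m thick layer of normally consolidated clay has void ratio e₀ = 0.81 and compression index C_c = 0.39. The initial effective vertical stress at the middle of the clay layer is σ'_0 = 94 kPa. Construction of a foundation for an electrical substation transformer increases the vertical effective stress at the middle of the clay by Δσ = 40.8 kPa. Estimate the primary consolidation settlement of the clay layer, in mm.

S_c ≈ 101 mm

Final effective stress: σ'_f = σ'_0 + Δσ = 94 + 40.8 = 134.8 kPa.
Normally consolidated clay, so the full stress increment lies on the virgin compression line:
S_c = C_c·H/(1+e₀)·log₁₀(σ'_f/σ'_0) = 0.39×3/(1+0.81)×log₁₀(134.8/94)
    = 0.64641 × 0.15656 = 0.1012 m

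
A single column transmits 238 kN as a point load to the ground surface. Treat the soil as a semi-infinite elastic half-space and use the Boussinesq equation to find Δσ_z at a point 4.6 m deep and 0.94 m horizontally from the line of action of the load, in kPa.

Boussinesq vertical stress below a point load on an elastic half-space:
Δσ_z = 3P/(2πz²) · [1 + (r/z)²]^(−5/2)
r/z = 0.94/4.6 = 0.20435; [1+(r/z)²]^(−5/2) = 0.90278.
Δσ_z = 3×238/(2π×4.6²) × 0.90278 = 5.3704 × 0.90278 = 4.848 kPa

Δσ_z ≈ 4.85 kPa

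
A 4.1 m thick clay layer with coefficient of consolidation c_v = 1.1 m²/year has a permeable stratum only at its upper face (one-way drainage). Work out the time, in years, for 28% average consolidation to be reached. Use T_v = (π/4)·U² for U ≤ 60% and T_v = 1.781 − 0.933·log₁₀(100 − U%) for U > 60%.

Drainage path length: H_d = H = 4.1 m (single drainage).
U ≤ 60%: T_v = (π/4)·U² = (π/4)×0.28² = 0.061575.
t = T_v·H_d²/c_v = 0.061575×4.1²/1.1 = 0.941 years.

t ≈ 0.941 years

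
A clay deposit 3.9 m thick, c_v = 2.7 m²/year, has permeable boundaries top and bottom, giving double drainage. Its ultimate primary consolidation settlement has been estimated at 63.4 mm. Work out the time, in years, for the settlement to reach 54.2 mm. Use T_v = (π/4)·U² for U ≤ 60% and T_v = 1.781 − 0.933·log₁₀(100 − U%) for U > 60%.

Drainage path length: H_d = H/2 = 1.95 m (double drainage).
U = S(t)/S_ult = 54.2/63.4 = 0.8549.
U > 60%: T_v = 1.781 − 0.933·log₁₀(100 − 85.489) = 0.69714.
t = T_v·H_d²/c_v = 0.69714×1.95²/2.7 = 0.9818 years.

t ≈ 0.982 years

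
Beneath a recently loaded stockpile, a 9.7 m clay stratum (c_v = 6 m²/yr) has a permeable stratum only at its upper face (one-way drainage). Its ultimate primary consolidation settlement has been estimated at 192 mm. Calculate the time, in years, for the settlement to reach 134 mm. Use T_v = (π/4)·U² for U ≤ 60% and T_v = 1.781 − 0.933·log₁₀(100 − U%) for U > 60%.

Drainage path length: H_d = H = 9.7 m (single drainage).
U = S(t)/S_ult = 134/192 = 0.6979.
U > 60%: T_v = 1.781 − 0.933·log₁₀(100 − 69.792) = 0.40004.
t = T_v·H_d²/c_v = 0.40004×9.7²/6 = 6.273 years.

t ≈ 6.27 years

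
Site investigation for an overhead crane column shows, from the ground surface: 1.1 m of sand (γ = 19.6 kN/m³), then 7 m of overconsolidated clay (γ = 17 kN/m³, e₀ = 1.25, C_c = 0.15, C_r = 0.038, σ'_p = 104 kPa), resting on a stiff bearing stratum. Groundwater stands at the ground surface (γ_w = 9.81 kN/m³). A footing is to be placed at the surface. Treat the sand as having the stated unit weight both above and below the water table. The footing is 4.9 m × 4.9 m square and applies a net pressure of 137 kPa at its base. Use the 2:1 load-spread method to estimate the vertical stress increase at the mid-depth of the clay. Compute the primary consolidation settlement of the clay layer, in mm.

S_c ≈ 36 mm

Mid-depth of clay below the ground surface: z = 1.1 + 7/2 = 4.6 m.
Total vertical stress at mid-clay: σ_v = 19.6×1.1 + 17×3.5 = 81.06 kPa.
Pore pressure: u = 9.81×(4.6 − 0) = 45.126 kPa.
Initial effective stress: σ'_0 = σ_v − u = 81.06 − 45.126 = 35.934 kPa.
Stress increase at mid-clay by the 2:1 spreading method:
Δσ = qBL/((B+z)(L+z)) = 137×4.9×4.9/((4.9+4.6)(4.9+4.6)) = 36.447 kPa
Final effective stress: σ'_f = 35.934 + 36.447 = 72.381 kPa.
σ'_f = 72.381 ≤ σ'_p = 104 kPa, so the clay remains overconsolidated and only the recompression index applies:
S_c = C_r·H/(1+e₀)·log₁₀(σ'_f/σ'_0) = 0.038×7/2.25×log₁₀(72.381/35.934)
    = 0.11822 × 0.30412 = 0.03595 m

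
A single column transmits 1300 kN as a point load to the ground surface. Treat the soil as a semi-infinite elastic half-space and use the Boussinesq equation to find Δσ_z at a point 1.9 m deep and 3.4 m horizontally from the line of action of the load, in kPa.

Boussinesq vertical stress below a point load on an elastic half-space:
Δσ_z = 3P/(2πz²) · [1 + (r/z)²]^(−5/2)
r/z = 3.4/1.9 = 1.7895; [1+(r/z)²]^(−5/2) = 0.027625.
Δσ_z = 3×1300/(2π×1.9²) × 0.027625 = 171.94 × 0.027625 = 4.75 kPa

Δσ_z ≈ 4.75 kPa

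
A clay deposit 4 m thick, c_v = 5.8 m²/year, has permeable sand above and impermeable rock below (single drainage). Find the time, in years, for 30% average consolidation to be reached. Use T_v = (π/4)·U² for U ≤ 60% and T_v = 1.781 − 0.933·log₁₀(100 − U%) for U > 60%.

t ≈ 0.195 years

Drainage path length: H_d = H = 4 m (single drainage).
U ≤ 60%: T_v = (π/4)·U² = (π/4)×0.3² = 0.070686.
t = T_v·H_d²/c_v = 0.070686×4²/5.8 = 0.195 years.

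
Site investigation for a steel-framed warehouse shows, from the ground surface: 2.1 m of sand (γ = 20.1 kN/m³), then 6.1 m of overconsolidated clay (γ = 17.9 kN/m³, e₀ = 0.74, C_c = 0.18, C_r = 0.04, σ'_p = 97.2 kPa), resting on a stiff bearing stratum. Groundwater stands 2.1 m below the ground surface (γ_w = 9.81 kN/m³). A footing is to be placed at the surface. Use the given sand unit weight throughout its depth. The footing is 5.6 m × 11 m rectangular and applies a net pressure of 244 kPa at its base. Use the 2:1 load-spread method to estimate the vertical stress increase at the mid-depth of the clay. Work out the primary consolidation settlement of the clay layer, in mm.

Mid-depth of clay below the ground surface: z = 2.1 + 6.1/2 = 5.15 m.
Total vertical stress at mid-clay: σ_v = 20.1×2.1 + 17.9×3.05 = 96.805 kPa.
Pore pressure: u = 9.81×(5.15 − 2.1) = 29.921 kPa.
Initial effective stress: σ'_0 = σ_v − u = 96.805 − 29.921 = 66.884 kPa.
Stress increase at mid-clay by the 2:1 spreading method:
Δσ = qBL/((B+z)(L+z)) = 244×5.6×11/((5.6+5.15)(11+5.15)) = 86.574 kPa
Final effective stress: σ'_f = 66.884 + 86.574 = 153.46 kPa.
σ'_f = 153.46 > σ'_p = 97.2 kPa, so the stress path crosses the preconsolidation pressure — recompression up to σ'_p, then virgin compression beyond:
S_c = H/(1+e₀)·[C_r·log₁₀(σ'_p/σ'_0) + C_c·log₁₀(σ'_f/σ'_p)]
    = 6.1/1.74 × [0.04×log₁₀(97.2/66.884) + 0.18×log₁₀(153.46/97.2)]
    = 3.5057 × [0.0064938 + 0.035699] = 0.1479 m

S_c ≈ 148 mm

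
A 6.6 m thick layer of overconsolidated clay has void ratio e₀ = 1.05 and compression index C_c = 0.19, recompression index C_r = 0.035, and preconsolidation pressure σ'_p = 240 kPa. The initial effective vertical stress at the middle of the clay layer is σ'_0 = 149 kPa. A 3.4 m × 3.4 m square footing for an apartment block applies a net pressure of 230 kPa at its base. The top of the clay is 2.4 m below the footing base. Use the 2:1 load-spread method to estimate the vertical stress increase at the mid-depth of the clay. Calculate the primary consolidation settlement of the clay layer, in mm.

Mid-depth of clay below the footing base: z = 2.4 + 6.6/2 = 5.7 m.
Stress increase at mid-clay by the 2:1 spreading method:
Δσ = qBL/((B+z)(L+z)) = 230×3.4×3.4/((3.4+5.7)(3.4+5.7)) = 32.107 kPa
Final effective stress: σ'_f = 149 + 32.107 = 181.11 kPa.
σ'_f = 181.11 ≤ σ'_p = 240 kPa, so the clay remains overconsolidated and only the recompression index applies:
S_c = C_r·H/(1+e₀)·log₁₀(σ'_f/σ'_0) = 0.035×6.6/2.05×log₁₀(181.11/149)
    = 0.11268 × 0.084756 = 0.009551 m

S_c ≈ 9.55 mm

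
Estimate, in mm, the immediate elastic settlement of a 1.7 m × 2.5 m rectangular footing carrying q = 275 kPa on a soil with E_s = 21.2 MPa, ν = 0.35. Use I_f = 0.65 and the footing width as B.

Immediate (elastic) settlement: S_e = q·B·(1−ν²)/E_s · I_f.
E_s = 21.2 MPa = 21200 kPa.
S_e = 275 × 1.7 × (1 − 0.35²) / 21200 × 0.65
    = 275 × 1.7 × 0.8775 / 21200 × 0.65
    = 0.01258 m = 12.58 mm

S_e ≈ 12.6 mm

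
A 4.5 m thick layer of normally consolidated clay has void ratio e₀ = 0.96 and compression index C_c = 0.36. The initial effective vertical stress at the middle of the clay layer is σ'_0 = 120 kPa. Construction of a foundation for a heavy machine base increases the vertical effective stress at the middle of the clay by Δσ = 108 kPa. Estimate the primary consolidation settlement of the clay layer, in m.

S_c ≈ 0.23 m

Final effective stress: σ'_f = σ'_0 + Δσ = 120 + 108 = 228 kPa.
Normally consolidated clay, so the full stress increment lies on the virgin compression line:
S_c = C_c·H/(1+e₀)·log₁₀(σ'_f/σ'_0) = 0.36×4.5/(1+0.96)×log₁₀(228/120)
    = 0.82653 × 0.27875 = 0.2304 m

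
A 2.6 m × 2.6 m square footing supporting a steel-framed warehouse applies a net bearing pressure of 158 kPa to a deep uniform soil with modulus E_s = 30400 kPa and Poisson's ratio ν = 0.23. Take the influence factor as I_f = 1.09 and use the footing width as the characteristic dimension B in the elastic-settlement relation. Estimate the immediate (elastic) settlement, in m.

S_e ≈ 0.014 m

Immediate (elastic) settlement: S_e = q·B·(1−ν²)/E_s · I_f.
S_e = 158 × 2.6 × (1 − 0.23²) / 30400 × 1.09
    = 158 × 2.6 × 0.9471 / 30400 × 1.09
    = 0.01395 m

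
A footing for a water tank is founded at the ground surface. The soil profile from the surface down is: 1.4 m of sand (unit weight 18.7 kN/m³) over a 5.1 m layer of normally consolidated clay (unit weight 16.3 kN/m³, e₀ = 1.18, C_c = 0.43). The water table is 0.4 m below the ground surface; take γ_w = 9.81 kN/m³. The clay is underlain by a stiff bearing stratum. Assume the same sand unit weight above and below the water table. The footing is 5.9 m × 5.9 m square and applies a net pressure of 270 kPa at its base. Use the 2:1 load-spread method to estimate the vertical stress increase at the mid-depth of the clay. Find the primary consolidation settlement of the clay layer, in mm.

Mid-depth of clay below the ground surface: z = 1.4 + 5.1/2 = 3.95 m.
Total vertical stress at mid-clay: σ_v = 18.7×1.4 + 16.3×2.55 = 67.745 kPa.
Pore pressure: u = 9.81×(3.95 − 0.4) = 34.825 kPa.
Initial effective stress: σ'_0 = σ_v − u = 67.745 − 34.825 = 32.92 kPa.
Stress increase at mid-clay by the 2:1 spreading method:
Δσ = qBL/((B+z)(L+z)) = 270×5.9×5.9/((5.9+3.95)(5.9+3.95)) = 96.871 kPa
Final effective stress: σ'_f = σ'_0 + Δσ = 32.92 + 96.871 = 129.79 kPa.
Normally consolidated clay, so the full stress increment lies on the virgin compression line:
S_c = C_c·H/(1+e₀)·log₁₀(σ'_f/σ'_0) = 0.43×5.1/(1+1.18)×log₁₀(129.79/32.92)
    = 1.006 × 0.59578 = 0.5994 m

S_c ≈ 599 mm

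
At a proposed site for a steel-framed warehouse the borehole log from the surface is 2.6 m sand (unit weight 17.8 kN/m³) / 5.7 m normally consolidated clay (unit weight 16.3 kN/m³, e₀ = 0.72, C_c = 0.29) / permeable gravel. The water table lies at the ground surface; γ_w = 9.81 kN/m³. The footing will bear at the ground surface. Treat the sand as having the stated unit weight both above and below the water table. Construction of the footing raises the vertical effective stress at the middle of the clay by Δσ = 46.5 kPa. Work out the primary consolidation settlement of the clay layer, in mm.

S_c ≈ 326 mm

Mid-depth of clay below the ground surface: z = 2.6 + 5.7/2 = 5.45 m.
Total vertical stress at mid-clay: σ_v = 17.8×2.6 + 16.3×2.85 = 92.735 kPa.
Pore pressure: u = 9.81×(5.45 − 0) = 53.465 kPa.
Initial effective stress: σ'_0 = σ_v − u = 92.735 − 53.465 = 39.27 kPa.
Final effective stress: σ'_f = σ'_0 + Δσ = 39.27 + 46.5 = 85.77 kPa.
Normally consolidated clay, so the full stress increment lies on the virgin compression line:
S_c = C_c·H/(1+e₀)·log₁₀(σ'_f/σ'_0) = 0.29×5.7/(1+0.72)×log₁₀(85.77/39.27)
    = 0.96105 × 0.33927 = 0.3261 m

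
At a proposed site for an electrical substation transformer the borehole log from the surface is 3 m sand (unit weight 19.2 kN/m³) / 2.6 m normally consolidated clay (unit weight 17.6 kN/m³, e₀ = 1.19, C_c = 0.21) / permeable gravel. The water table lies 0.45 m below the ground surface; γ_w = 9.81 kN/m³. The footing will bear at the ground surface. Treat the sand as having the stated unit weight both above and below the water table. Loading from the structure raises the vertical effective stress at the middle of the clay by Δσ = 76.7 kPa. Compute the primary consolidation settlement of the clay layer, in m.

S_c ≈ 0.111 m

Mid-depth of clay below the ground surface: z = 3 + 2.6/2 = 4.3 m.
Total vertical stress at mid-clay: σ_v = 19.2×3 + 17.6×1.3 = 80.48 kPa.
Pore pressure: u = 9.81×(4.3 − 0.45) = 37.769 kPa.
Initial effective stress: σ'_0 = σ_v − u = 80.48 − 37.769 = 42.711 kPa.
Final effective stress: σ'_f = σ'_0 + Δσ = 42.711 + 76.7 = 119.41 kPa.
Normally consolidated clay, so the full stress increment lies on the virgin compression line:
S_c = C_c·H/(1+e₀)·log₁₀(σ'_f/σ'_0) = 0.21×2.6/(1+1.19)×log₁₀(119.41/42.711)
    = 0.24932 × 0.4465 = 0.1113 m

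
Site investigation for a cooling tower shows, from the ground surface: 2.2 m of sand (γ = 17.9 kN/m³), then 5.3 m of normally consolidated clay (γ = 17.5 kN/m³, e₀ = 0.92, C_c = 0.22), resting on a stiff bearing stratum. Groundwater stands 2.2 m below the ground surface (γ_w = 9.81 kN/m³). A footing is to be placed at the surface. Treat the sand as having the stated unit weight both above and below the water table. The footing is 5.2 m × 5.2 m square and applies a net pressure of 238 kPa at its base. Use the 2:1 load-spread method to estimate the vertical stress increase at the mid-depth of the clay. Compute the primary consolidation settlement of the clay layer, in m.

S_c ≈ 0.191 m

Mid-depth of clay below the ground surface: z = 2.2 + 5.3/2 = 4.85 m.
Total vertical stress at mid-clay: σ_v = 17.9×2.2 + 17.5×2.65 = 85.755 kPa.
Pore pressure: u = 9.81×(4.85 − 2.2) = 25.997 kPa.
Initial effective stress: σ'_0 = σ_v − u = 85.755 − 25.997 = 59.758 kPa.
Stress increase at mid-clay by the 2:1 spreading method:
Δσ = qBL/((B+z)(L+z)) = 238×5.2×5.2/((5.2+4.85)(5.2+4.85)) = 63.716 kPa
Final effective stress: σ'_f = σ'_0 + Δσ = 59.758 + 63.716 = 123.47 kPa.
Normally consolidated clay, so the full stress increment lies on the virgin compression line:
S_c = C_c·H/(1+e₀)·log₁₀(σ'_f/σ'_0) = 0.22×5.3/(1+0.92)×log₁₀(123.47/59.758)
    = 0.60729 × 0.31517 = 0.1914 m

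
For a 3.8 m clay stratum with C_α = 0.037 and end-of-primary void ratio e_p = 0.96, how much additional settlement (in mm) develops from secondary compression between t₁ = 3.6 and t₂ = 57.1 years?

Secondary compression: S_s = C_α·H/(1+e_p)·log₁₀(t₂/t₁)
S_s = 0.037×3.8/(1+0.96)×log₁₀(57.1/3.6)
    = 0.07173 × 1.2 = 0.08611 m

S_s ≈ 86.1 mm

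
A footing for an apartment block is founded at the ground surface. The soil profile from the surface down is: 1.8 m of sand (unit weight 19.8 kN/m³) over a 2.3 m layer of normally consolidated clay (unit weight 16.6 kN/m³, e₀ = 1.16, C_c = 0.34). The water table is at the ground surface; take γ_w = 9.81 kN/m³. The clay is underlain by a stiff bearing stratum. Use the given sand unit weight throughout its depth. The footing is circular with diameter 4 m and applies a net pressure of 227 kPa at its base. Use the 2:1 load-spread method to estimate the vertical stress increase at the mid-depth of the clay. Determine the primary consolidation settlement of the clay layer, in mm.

Mid-depth of clay below the ground surface: z = 1.8 + 2.3/2 = 2.95 m.
Total vertical stress at mid-clay: σ_v = 19.8×1.8 + 16.6×1.15 = 54.73 kPa.
Pore pressure: u = 9.81×(2.95 − 0) = 28.94 kPa.
Initial effective stress: σ'_0 = σ_v − u = 54.73 − 28.94 = 25.79 kPa.
Stress increase at mid-clay by the 2:1 spreading method:
Δσ ≈ qD²/(D+z)² = 227×4²/(4+2.95)² = 75.193 kPa
Final effective stress: σ'_f = σ'_0 + Δσ = 25.79 + 75.193 = 100.98 kPa.
Normally consolidated clay, so the full stress increment lies on the virgin compression line:
S_c = C_c·H/(1+e₀)·log₁₀(σ'_f/σ'_0) = 0.34×2.3/(1+1.16)×log₁₀(100.98/25.79)
    = 0.36204 × 0.59278 = 0.2146 m

S_c ≈ 215 mm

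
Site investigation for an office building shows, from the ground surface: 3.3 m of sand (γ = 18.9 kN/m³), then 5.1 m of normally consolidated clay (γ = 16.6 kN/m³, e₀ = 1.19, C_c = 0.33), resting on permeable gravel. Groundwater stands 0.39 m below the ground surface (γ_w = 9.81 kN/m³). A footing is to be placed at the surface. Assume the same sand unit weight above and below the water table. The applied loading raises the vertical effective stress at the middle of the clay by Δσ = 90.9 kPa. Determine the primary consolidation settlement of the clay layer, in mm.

Mid-depth of clay below the ground surface: z = 3.3 + 5.1/2 = 5.85 m.
Total vertical stress at mid-clay: σ_v = 18.9×3.3 + 16.6×2.55 = 104.7 kPa.
Pore pressure: u = 9.81×(5.85 − 0.39) = 53.563 kPa.
Initial effective stress: σ'_0 = σ_v − u = 104.7 − 53.563 = 51.137 kPa.
Final effective stress: σ'_f = σ'_0 + Δσ = 51.137 + 90.9 = 142.04 kPa.
Normally consolidated clay, so the full stress increment lies on the virgin compression line:
S_c = C_c·H/(1+e₀)·log₁₀(σ'_f/σ'_0) = 0.33×5.1/(1+1.19)×log₁₀(142.04/51.137)
    = 0.76849 × 0.44368 = 0.341 m

S_c ≈ 341 mm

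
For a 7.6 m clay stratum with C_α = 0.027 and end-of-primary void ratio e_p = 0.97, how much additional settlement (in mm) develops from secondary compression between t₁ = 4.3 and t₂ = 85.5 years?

Secondary compression: S_s = C_α·H/(1+e_p)·log₁₀(t₂/t₁)
S_s = 0.027×7.6/(1+0.97)×log₁₀(85.5/4.3)
    = 0.1042 × 1.298 = 0.1353 m

S_s ≈ 135 mm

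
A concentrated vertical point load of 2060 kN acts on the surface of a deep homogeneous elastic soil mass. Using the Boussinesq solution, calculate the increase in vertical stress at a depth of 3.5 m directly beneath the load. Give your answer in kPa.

Boussinesq vertical stress below a point load on an elastic half-space:
Δσ_z = 3P/(2πz²) · [1 + (r/z)²]^(−5/2)
r/z = 0/3.5 = 0; [1+(r/z)²]^(−5/2) = 1.
Δσ_z = 3×2060/(2π×3.5²) × 1 = 80.292 × 1 = 80.29 kPa

Δσ_z ≈ 80.3 kPa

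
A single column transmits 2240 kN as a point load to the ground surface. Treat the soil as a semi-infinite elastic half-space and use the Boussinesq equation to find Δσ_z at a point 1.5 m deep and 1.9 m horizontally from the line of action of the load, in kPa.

Boussinesq vertical stress below a point load on an elastic half-space:
Δσ_z = 3P/(2πz²) · [1 + (r/z)²]^(−5/2)
r/z = 1.9/1.5 = 1.2667; [1+(r/z)²]^(−5/2) = 0.091351.
Δσ_z = 3×2240/(2π×1.5²) × 0.091351 = 475.34 × 0.091351 = 43.42 kPa

Δσ_z ≈ 43.4 kPa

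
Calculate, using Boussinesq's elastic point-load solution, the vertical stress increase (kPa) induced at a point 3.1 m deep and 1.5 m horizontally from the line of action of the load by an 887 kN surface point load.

Δσ_z ≈ 26 kPa

Boussinesq vertical stress below a point load on an elastic half-space:
Δσ_z = 3P/(2πz²) · [1 + (r/z)²]^(−5/2)
r/z = 1.5/3.1 = 0.48387; [1+(r/z)²]^(−5/2) = 0.59101.
Δσ_z = 3×887/(2π×3.1²) × 0.59101 = 44.07 × 0.59101 = 26.05 kPa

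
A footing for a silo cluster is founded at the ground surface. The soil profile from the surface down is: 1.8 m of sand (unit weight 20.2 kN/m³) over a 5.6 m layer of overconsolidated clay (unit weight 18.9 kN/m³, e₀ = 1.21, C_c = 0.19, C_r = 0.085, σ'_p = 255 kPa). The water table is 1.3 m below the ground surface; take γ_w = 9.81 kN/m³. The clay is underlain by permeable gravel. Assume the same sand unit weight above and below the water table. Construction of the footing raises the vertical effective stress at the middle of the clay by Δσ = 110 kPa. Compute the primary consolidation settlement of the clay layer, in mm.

S_c ≈ 101 mm

Mid-depth of clay below the ground surface: z = 1.8 + 5.6/2 = 4.6 m.
Total vertical stress at mid-clay: σ_v = 20.2×1.8 + 18.9×2.8 = 89.28 kPa.
Pore pressure: u = 9.81×(4.6 − 1.3) = 32.373 kPa.
Initial effective stress: σ'_0 = σ_v − u = 89.28 − 32.373 = 56.907 kPa.
Final effective stress: σ'_f = 56.907 + 110 = 166.91 kPa.
σ'_f = 166.91 ≤ σ'_p = 255 kPa, so the clay remains overconsolidated and only the recompression index applies:
S_c = C_r·H/(1+e₀)·log₁₀(σ'_f/σ'_0) = 0.085×5.6/2.21×log₁₀(166.91/56.907)
    = 0.21538 × 0.46732 = 0.1007 m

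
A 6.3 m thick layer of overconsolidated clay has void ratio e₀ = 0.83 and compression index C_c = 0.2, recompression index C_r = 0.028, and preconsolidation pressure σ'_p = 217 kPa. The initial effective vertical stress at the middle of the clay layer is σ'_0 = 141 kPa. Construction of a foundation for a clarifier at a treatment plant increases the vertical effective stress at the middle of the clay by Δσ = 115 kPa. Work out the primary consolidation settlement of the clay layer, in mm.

Final effective stress: σ'_f = 141 + 115 = 256 kPa.
σ'_f = 256 > σ'_p = 217 kPa, so the stress path crosses the preconsolidation pressure — recompression up to σ'_p, then virgin compression beyond:
S_c = H/(1+e₀)·[C_r·log₁₀(σ'_p/σ'_0) + C_c·log₁₀(σ'_f/σ'_p)]
    = 6.3/1.83 × [0.028×log₁₀(217/141) + 0.2×log₁₀(256/217)]
    = 3.4426 × [0.0052427 + 0.014356] = 0.06747 m

S_c ≈ 67.5 mm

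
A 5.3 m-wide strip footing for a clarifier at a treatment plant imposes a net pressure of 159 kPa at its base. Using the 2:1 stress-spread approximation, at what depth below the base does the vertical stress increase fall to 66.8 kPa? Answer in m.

2:1 spreading — at depth z the loaded area has grown by z in each plan dimension:
qB/(B+z) = Δσ_z ⇒ z = qB/Δσ_z − B = 159×5.3/66.8 − 5.3 = 7.315 m

z ≈ 7.32 m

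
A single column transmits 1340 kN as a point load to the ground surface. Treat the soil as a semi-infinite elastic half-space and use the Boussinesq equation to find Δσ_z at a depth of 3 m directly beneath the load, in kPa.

Δσ_z ≈ 71.1 kPa

Boussinesq vertical stress below a point load on an elastic half-space:
Δσ_z = 3P/(2πz²) · [1 + (r/z)²]^(−5/2)
r/z = 0/3 = 0; [1+(r/z)²]^(−5/2) = 1.
Δσ_z = 3×1340/(2π×3²) × 1 = 71.089 × 1 = 71.09 kPa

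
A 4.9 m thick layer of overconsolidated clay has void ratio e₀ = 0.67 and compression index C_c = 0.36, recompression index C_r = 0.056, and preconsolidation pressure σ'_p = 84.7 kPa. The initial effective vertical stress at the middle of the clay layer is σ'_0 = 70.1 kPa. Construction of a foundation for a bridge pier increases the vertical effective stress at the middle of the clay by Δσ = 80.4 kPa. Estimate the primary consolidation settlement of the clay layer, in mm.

S_c ≈ 277 mm

Final effective stress: σ'_f = 70.1 + 80.4 = 150.5 kPa.
σ'_f = 150.5 > σ'_p = 84.7 kPa, so the stress path crosses the preconsolidation pressure — recompression up to σ'_p, then virgin compression beyond:
S_c = H/(1+e₀)·[C_r·log₁₀(σ'_p/σ'_0) + C_c·log₁₀(σ'_f/σ'_p)]
    = 4.9/1.67 × [0.056×log₁₀(84.7/70.1) + 0.36×log₁₀(150.5/84.7)]
    = 2.9341 × [0.0046013 + 0.089875] = 0.2772 m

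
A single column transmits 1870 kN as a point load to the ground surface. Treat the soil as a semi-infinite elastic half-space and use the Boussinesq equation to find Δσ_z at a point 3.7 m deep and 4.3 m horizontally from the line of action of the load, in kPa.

Δσ_z ≈ 7.7 kPa

Boussinesq vertical stress below a point load on an elastic half-space:
Δσ_z = 3P/(2πz²) · [1 + (r/z)²]^(−5/2)
r/z = 4.3/3.7 = 1.1622; [1+(r/z)²]^(−5/2) = 0.11804.
Δσ_z = 3×1870/(2π×3.7²) × 0.11804 = 65.22 × 0.11804 = 7.699 kPa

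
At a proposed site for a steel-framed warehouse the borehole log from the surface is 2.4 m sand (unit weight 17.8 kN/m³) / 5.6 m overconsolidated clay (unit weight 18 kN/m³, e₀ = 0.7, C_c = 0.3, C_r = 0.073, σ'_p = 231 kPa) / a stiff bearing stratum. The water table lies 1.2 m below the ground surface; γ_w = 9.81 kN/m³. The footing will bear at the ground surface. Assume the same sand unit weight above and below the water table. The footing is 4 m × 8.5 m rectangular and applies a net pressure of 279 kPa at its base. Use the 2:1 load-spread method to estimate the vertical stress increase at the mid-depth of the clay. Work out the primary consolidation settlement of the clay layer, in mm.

Mid-depth of clay below the ground surface: z = 2.4 + 5.6/2 = 5.2 m.
Total vertical stress at mid-clay: σ_v = 17.8×2.4 + 18×2.8 = 93.12 kPa.
Pore pressure: u = 9.81×(5.2 − 1.2) = 39.24 kPa.
Initial effective stress: σ'_0 = σ_v − u = 93.12 − 39.24 = 53.88 kPa.
Stress increase at mid-clay by the 2:1 spreading method:
Δσ = qBL/((B+z)(L+z)) = 279×4×8.5/((4+5.2)(8.5+5.2)) = 75.262 kPa
Final effective stress: σ'_f = 53.88 + 75.262 = 129.14 kPa.
σ'_f = 129.14 ≤ σ'_p = 231 kPa, so the clay remains overconsolidated and only the recompression index applies:
S_c = C_r·H/(1+e₀)·log₁₀(σ'_f/σ'_0) = 0.073×5.6/1.7×log₁₀(129.14/53.88)
    = 0.24047 × 0.37963 = 0.09129 m

S_c ≈ 91.3 mm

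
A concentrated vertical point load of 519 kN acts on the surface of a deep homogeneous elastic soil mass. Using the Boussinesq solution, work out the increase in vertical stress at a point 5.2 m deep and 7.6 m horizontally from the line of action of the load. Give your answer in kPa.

Δσ_z ≈ 0.526 kPa

Boussinesq vertical stress below a point load on an elastic half-space:
Δσ_z = 3P/(2πz²) · [1 + (r/z)²]^(−5/2)
r/z = 7.6/5.2 = 1.4615; [1+(r/z)²]^(−5/2) = 0.057415.
Δσ_z = 3×519/(2π×5.2²) × 0.057415 = 9.1644 × 0.057415 = 0.5262 kPa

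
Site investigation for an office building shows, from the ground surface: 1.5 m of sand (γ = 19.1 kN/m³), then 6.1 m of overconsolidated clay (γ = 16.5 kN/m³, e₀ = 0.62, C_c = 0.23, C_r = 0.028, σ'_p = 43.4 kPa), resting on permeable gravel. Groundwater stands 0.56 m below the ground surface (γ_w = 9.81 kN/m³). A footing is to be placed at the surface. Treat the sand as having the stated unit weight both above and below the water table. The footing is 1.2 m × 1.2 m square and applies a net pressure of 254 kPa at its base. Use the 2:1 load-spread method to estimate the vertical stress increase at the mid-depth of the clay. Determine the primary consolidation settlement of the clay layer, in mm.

Mid-depth of clay below the ground surface: z = 1.5 + 6.1/2 = 4.55 m.
Total vertical stress at mid-clay: σ_v = 19.1×1.5 + 16.5×3.05 = 78.975 kPa.
Pore pressure: u = 9.81×(4.55 − 0.56) = 39.142 kPa.
Initial effective stress: σ'_0 = σ_v − u = 78.975 − 39.142 = 39.833 kPa.
Stress increase at mid-clay by the 2:1 spreading method:
Δσ = qBL/((B+z)(L+z)) = 254×1.2×1.2/((1.2+4.55)(1.2+4.55)) = 11.063 kPa
Final effective stress: σ'_f = 39.833 + 11.063 = 50.896 kPa.
σ'_f = 50.896 > σ'_p = 43.4 kPa, so the stress path crosses the preconsolidation pressure — recompression up to σ'_p, then virgin compression beyond:
S_c = H/(1+e₀)·[C_r·log₁₀(σ'_p/σ'_0) + C_c·log₁₀(σ'_f/σ'_p)]
    = 6.1/1.62 × [0.028×log₁₀(43.4/39.833) + 0.23×log₁₀(50.896/43.4)]
    = 3.7654 × [0.0010429 + 0.015915] = 0.06385 m

S_c ≈ 63.9 mm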